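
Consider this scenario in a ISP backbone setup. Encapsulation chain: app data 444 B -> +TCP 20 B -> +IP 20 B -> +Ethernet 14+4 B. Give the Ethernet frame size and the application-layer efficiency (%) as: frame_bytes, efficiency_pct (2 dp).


TCP segment = 444 + 20 = 464 B
IP packet = 464 + 20 = 484 B
Ethernet frame = 484 + 14 + 4 = 502 B
Efficiency = app / frame = 444 / 502 = 0.884462 = 88.4462% -> 88.45% (2 dp)

502, 88.45


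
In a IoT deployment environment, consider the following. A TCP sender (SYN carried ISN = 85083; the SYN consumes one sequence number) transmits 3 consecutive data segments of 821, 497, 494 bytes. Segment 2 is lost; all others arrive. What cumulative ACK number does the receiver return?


SYN uses sequence number 85083; first data byte = ISN + 1 = 85084.
Segment 1: SEQ = 85084, len = 821 B, covers [85084, 85904]
Segment 2: SEQ = 85905, len = 497 B, covers [85905, 86401] [LOST]
Segment 3: SEQ = 86402, len = 494 B, covers [86402, 86895]
In-order data received: bytes [85084, 85904] (segments 1..1).
Segment 2 missing -> gap begins at byte 85905; later segments buffered out of order.
Cumulative ACK = next expected in-order byte = 85084 + 821 = 85905

85905


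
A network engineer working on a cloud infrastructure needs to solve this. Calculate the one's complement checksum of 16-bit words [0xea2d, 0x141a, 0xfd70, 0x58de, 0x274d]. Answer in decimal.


Given words: [0xea2d, 0x141a, 0xfd70, 0x58de, 0x274d]
Step 1: Sum all words
Raw sum = 59949 + 5146 + 64880 + 22750 + 10061 = 162786
Step 2: Fold carry: (31714 + 2) = 31716
One's complement = ~31716 & 0xFFFF = 33819

33819


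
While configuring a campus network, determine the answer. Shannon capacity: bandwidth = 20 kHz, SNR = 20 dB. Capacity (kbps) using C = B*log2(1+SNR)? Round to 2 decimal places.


Given: B = 20 kHz, SNR = 20 dB
SNR linear = 10^(20/10) = 100
1 + SNR = 101
log2(101) = 6.6582114828
C = 20 * 1000 * 6.6582114828 = 133164.2297 bps
C = 133.164230 kbps -> 133.16 kbps (2 dp)

133.16


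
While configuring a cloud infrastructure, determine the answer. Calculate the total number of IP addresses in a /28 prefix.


Given: CIDR prefix /28
Host bits = 32 - 28 = 4
Total addresses = 2^4 = 16

16


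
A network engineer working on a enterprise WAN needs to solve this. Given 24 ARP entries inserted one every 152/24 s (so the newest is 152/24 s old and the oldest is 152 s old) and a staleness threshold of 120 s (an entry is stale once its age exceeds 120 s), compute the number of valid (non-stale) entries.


Ages are k * 152/24 s for k = 1..24 (spacing = 6.3333 s).
Entry k is valid iff k * 152/24 <= 120 iff k <= 24 * 120 / 152 = 18.9474
n_valid = floor(18.9474) = 18
(n_stale = 24 - 18 = 6)

18


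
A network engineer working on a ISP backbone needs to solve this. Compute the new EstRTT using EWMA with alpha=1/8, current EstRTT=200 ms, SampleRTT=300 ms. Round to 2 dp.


Given: EstRTT = 200 ms, SampleRTT = 300 ms, alpha = 1/8
New EstRTT = (1 - alpha) * EstRTT + alpha * SampleRTT
(7/8) * 200 = 175
(1/8) * 300 = 37.5
New EstRTT = 175 + 37.5 = 212.5 ms -> 212.50 ms (2 dp)

212.50


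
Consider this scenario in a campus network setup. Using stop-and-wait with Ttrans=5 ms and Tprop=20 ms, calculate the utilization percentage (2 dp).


Given: Ttrans = 5 ms, Tprop = 20 ms
RTT = 2 * Tprop = 2 * 20 = 40 ms
U = Ttrans / (Ttrans + RTT)
U = 5 / (5 + 40)
U = 5 / 45 = 0.111111
U% = 11.11%

11.11


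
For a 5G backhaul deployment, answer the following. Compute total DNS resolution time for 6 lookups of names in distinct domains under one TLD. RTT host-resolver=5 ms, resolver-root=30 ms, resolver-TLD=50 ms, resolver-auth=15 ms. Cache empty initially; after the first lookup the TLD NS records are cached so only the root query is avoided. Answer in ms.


Lookup 1 (cold cache): local + root + TLD + auth = 5 + 30 + 50 + 15 = 100 ms
Lookups 2..6 (TLD NS cached -> skip root; new domain -> still ask TLD and auth): local + TLD + auth = 5 + 50 + 15 = 70 ms each
Remaining 5 lookups: 5 * 70 = 350 ms
Total = 100 + 350 = 450 ms

450


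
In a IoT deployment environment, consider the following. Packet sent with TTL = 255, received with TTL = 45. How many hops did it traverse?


Given: initial TTL = 255, received TTL = 45
Hops = initial TTL - received TTL
Hops = 255 - 45 = 210

210


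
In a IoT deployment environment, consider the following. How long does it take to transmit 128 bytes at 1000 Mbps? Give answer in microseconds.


Given: packet = 128 bytes, bandwidth = 1000 Mbps
Packet in bits = 128 * 8 = 1024 bits
Bandwidth = 1000 * 10^6 = 1000000000 bps
Time = 1024 / 1000000000 seconds
Time in us = 1024 * 10^6 / 1000000000 = 1.024

1.024


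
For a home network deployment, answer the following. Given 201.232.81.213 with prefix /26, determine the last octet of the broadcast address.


Given: IP = 201.232.81.213, prefix = /26
Host bits = 32 - 26 = 6
Network last octet = 213 AND mask = 192
Host part size = 2^6 - 1 = 63
Broadcast last octet = 192 OR 63 = 255

255


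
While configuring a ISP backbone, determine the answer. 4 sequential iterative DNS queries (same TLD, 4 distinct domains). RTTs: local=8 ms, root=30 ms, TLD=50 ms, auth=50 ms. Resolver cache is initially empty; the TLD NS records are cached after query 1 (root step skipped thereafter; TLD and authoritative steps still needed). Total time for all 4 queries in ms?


Lookup 1 (cold cache): local + root + TLD + auth = 8 + 30 + 50 + 50 = 138 ms
Lookups 2..4 (TLD NS cached -> skip root; new domain -> still ask TLD and auth): local + TLD + auth = 8 + 50 + 50 = 108 ms each
Remaining 3 lookups: 3 * 108 = 324 ms
Total = 138 + 324 = 462 ms

462


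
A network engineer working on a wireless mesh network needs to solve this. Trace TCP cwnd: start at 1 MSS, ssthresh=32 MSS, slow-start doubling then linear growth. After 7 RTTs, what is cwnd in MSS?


RTT 0: cwnd = 1 MSS (initial)
RTT 1: cwnd = 2 MSS (slow start, doubled)
RTT 2: cwnd = 4 MSS (slow start, doubled)
RTT 3: cwnd = 8 MSS (slow start, doubled)
RTT 4: cwnd = 16 MSS (slow start, doubled)
RTT 5: cwnd = 32 MSS (slow start, doubled)
RTT 6: cwnd = 33 MSS (congestion avoidance, +1)
RTT 7: cwnd = 34 MSS (congestion avoidance, +1)

34


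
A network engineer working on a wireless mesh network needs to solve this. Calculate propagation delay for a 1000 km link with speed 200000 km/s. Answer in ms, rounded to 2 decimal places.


Given: distance = 1000 km, speed = 200000 km/s
Delay = distance / speed = 1000 / 200000 seconds
Delay in ms = 1000 * 1000 / 200000
Delay = 5.0000 ms
Rounded to 2 dp = 5.00 ms

5.00


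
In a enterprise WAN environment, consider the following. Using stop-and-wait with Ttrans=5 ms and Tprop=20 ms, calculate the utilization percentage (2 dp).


Given: Ttrans = 5 ms, Tprop = 20 ms
RTT = 2 * Tprop = 2 * 20 = 40 ms
U = Ttrans / (Ttrans + RTT)
U = 5 / (5 + 40)
U = 5 / 45 = 0.111111
U% = 11.11%

11.11


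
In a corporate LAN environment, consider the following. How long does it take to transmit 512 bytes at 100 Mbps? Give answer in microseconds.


Given: packet = 512 bytes, bandwidth = 100 Mbps
Packet in bits = 512 * 8 = 4096 bits
Bandwidth = 100 * 10^6 = 100000000 bps
Time = 4096 / 100000000 seconds
Time in us = 4096 * 10^6 / 100000000 = 40.96

40.96


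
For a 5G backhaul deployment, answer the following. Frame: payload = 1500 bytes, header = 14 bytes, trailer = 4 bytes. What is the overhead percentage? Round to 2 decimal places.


Given: payload = 1500 B, header = 14 B, trailer = 4 B
Overhead bytes = header + trailer = 14 + 4 = 18
Total frame = payload + overhead = 1500 + 18 = 1518
Overhead % = 18 / 1518 * 100 = 1.1858% -> 1.19% (2 dp)

1.19


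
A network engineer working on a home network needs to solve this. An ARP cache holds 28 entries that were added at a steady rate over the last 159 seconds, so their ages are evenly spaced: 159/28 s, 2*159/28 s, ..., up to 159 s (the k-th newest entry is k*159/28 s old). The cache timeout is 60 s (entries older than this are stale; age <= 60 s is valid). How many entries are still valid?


Ages are k * 159/28 s for k = 1..28 (spacing = 5.6786 s).
Entry k is valid iff k * 159/28 <= 60 iff k <= 28 * 60 / 159 = 10.5660
n_valid = floor(10.5660) = 10
(n_stale = 28 - 10 = 18)

10


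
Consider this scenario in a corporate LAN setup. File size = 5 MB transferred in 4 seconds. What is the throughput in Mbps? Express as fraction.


Given: file = 5 MB, time = 4 s
File in Mb = 5 * 8 = 40 Mb
Throughput = 40 / 4 Mbps
Throughput = 10 Mbps

10


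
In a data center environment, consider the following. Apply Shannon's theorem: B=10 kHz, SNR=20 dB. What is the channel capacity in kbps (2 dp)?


Given: B = 10 kHz, SNR = 20 dB
SNR linear = 10^(20/10) = 100
1 + SNR = 101
log2(101) = 6.6582114828
C = 10 * 1000 * 6.6582114828 = 66582.1148 bps
C = 66.582115 kbps -> 66.58 kbps (2 dp)

66.58


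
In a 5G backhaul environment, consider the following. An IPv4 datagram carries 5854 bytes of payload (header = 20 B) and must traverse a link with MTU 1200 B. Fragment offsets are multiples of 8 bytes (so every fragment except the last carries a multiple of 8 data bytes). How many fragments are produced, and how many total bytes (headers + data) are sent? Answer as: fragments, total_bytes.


Max data per non-final fragment = floor((MTU - header)/8)*8 = floor((1200 - 20)/8)*8 = floor(1180/8)*8 = 1176 B
Final fragment needs no 8-byte alignment: it can carry up to MTU - header = 1180 B
Non-final fragments needed = ceil((payload - 1180) / 1176) = ceil(4674/1176) = ceil(3.9745) = 4
Number of fragments = 4 + 1 = 5
Fragment sizes (data): 4 * 1176 B + 1150 B (last, 1150 <= 1180 OK)
Total bytes sent = payload + n_frags * header = 5854 + 5*20 = 5854 + 100 = 5954 B

5, 5954


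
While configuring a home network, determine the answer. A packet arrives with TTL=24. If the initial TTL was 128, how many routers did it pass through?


Given: initial TTL = 128, received TTL = 24
Hops = initial TTL - received TTL
Hops = 128 - 24 = 104

104


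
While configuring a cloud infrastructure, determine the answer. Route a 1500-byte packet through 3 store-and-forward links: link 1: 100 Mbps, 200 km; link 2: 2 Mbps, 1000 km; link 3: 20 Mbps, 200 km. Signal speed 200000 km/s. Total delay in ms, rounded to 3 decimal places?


Packet = 1500 bytes = 12000 bits. Store-and-forward: sum (t_trans + t_prop) per link.
Link 1: t_trans = 12000/(100*10^6) s = 0.1200 ms; t_prop = 200/200000 s = 1.0000 ms; subtotal = 1.1200 ms
Link 2: t_trans = 12000/(2*10^6) s = 6.0000 ms; t_prop = 1000/200000 s = 5.0000 ms; subtotal = 11.0000 ms
Link 3: t_trans = 12000/(20*10^6) s = 0.6000 ms; t_prop = 200/200000 s = 1.0000 ms; subtotal = 1.6000 ms
End-to-end = 1.1200 + 11.0000 + 1.6000 = 13.7200 ms -> 13.720 ms (3 dp)

13.720


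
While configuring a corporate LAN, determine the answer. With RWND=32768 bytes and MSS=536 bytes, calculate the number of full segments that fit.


Given: RWND = 32768 bytes, MSS = 536 bytes
Full segments = floor(RWND / MSS)
Full segments = floor(32768 / 536)
Full segments = floor(61.1343) = 61

61


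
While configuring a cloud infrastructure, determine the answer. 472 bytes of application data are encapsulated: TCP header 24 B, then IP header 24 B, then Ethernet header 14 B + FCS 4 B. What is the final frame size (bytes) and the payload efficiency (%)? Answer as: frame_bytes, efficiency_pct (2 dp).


TCP segment = 472 + 24 = 496 B
IP packet = 496 + 24 = 520 B
Ethernet frame = 520 + 14 + 4 = 538 B
Efficiency = app / frame = 472 / 538 = 0.877323 = 87.7323% -> 87.73% (2 dp)

538, 87.73


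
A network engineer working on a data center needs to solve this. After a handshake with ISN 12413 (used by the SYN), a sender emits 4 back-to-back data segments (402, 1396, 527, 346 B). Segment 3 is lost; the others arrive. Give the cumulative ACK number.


SYN uses sequence number 12413; first data byte = ISN + 1 = 12414.
Segment 1: SEQ = 12414, len = 402 B, covers [12414, 12815]
Segment 2: SEQ = 12816, len = 1396 B, covers [12816, 14211]
Segment 3: SEQ = 14212, len = 527 B, covers [14212, 14738] [LOST]
Segment 4: SEQ = 14739, len = 346 B, covers [14739, 15084]
In-order data received: bytes [12414, 14211] (segments 1..2).
Segment 3 missing -> gap begins at byte 14212; later segments buffered out of order.
Cumulative ACK = next expected in-order byte = 12414 + 402 + 1396 = 14212

14212


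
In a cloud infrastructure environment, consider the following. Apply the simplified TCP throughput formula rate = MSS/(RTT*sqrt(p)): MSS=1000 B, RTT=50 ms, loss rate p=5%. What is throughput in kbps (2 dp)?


Given: MSS = 1000 bytes, RTT = 50 ms, loss = 5%
RTT in seconds = 50 / 1000 = 0.05
Loss rate = 5% = 0.05
sqrt(loss) = sqrt(0.05) = 0.223606797750
Throughput (bytes/s) = 1000 / (0.05 * 0.223606797750) = 89442.7191
Throughput (kbps) = 89442.7191 * 8 / 1000 = 715.541753 -> 715.54 kbps (2 dp)

715.54


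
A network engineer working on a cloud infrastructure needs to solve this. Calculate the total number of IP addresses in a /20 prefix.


Given: CIDR prefix /20
Host bits = 32 - 20 = 12
Total addresses = 2^12 = 4096

4096


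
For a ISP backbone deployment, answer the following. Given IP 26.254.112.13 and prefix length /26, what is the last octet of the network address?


Given: IP = 26.254.112.13, prefix = /26
Subnet mask = 255.255.255.192
Last octet of IP: 13
Last octet of mask: 192
Network last octet = 13 AND 192 = 0

0


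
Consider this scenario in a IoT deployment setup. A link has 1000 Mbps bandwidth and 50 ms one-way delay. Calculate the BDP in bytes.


Given: bandwidth = 1000 Mbps, delay = 50 ms
BDP in bits = 1000 * 10^6 * 50 / 1000
BDP in bits = 50000000
BDP in bytes = 50000000 / 8 = 6250000

6250000


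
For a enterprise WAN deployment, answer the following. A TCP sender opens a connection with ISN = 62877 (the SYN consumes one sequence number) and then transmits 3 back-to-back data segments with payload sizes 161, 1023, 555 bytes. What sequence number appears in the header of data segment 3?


The SYN occupies sequence number ISN = 62877, so the first data byte is ISN + 1 = 62878.
SEQ of data segment i = (ISN + 1) + sum of payload sizes of segments 1..i-1.
Segment 1: SEQ = 62878, payload = 161 bytes
Segment 2: SEQ = 63039, payload = 1023 bytes
Segment 3: SEQ = 64062, payload = 555 bytes
SEQ of segment 3 = 62878 + 161 + 1023 = 64062

64062


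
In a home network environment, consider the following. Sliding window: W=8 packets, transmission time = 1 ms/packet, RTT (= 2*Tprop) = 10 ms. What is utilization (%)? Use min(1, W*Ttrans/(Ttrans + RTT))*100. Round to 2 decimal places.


Given: W = 8, Ttrans = 1 ms, RTT = 10 ms (= 2 * Tprop, Tprop = 5 ms)
Cycle time = Ttrans + RTT = 1 + 10 = 11 ms (first packet sent until its ACK returns)
W * Ttrans = 8 * 1 = 8 ms of sending per cycle
W * Ttrans / (Ttrans + RTT) = 8 / 11 = 0.727273
U = min(1, 0.727273) = 0.727273
U% = 72.73%

72.73


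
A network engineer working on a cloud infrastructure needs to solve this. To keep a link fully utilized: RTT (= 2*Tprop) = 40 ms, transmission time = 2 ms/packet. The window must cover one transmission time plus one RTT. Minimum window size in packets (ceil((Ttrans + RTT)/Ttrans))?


Given: Ttrans = 2 ms, RTT = 40 ms (= 2 * Tprop, Tprop = 20 ms)
Time until first ACK returns = Ttrans + RTT = 2 + 40 = 42 ms
Need W * Ttrans >= Ttrans + RTT  ->  W >= (Ttrans + RTT) / Ttrans
(Ttrans + RTT) / Ttrans = 42 / 2 = 21
W_min = ceil(21) = 21

21


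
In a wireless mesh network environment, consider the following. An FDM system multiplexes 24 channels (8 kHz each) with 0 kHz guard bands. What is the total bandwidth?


Given: 24 channels, 8 kHz each, guard = 0 kHz
Channel bandwidth = 24 * 8 = 192 kHz
Guard bands = 23 gaps * 0 kHz = 0 kHz
Total = 192 + 0 = 192 kHz

192


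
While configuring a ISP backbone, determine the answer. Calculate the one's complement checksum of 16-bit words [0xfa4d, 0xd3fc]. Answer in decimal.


Given words: [0xfa4d, 0xd3fc]
Step 1: Sum all words
Raw sum = 64077 + 54268 = 118345
Step 2: Fold carry: (52809 + 1) = 52810
One's complement = ~52810 & 0xFFFF = 12725

12725


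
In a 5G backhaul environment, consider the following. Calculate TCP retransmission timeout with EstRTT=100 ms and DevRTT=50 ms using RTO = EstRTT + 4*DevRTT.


Given: EstRTT = 100 ms, DevRTT = 50 ms
Timeout = EstRTT + 4 * DevRTT
4 * DevRTT = 4 * 50 = 200
Timeout = 100 + 200 = 300 ms

300


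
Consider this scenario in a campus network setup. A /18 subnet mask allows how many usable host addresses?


Given: subnet mask /18
Host bits = 32 - 18 = 14
Total addresses = 2^14 = 16384
Usable hosts = 16384 - 2 (network + broadcast) = 16382

16382


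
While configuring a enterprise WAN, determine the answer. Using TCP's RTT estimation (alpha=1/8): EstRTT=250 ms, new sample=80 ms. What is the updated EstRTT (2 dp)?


Given: EstRTT = 250 ms, SampleRTT = 80 ms, alpha = 1/8
New EstRTT = (1 - alpha) * EstRTT + alpha * SampleRTT
(7/8) * 250 = 218.75
(1/8) * 80 = 10
New EstRTT = 218.75 + 10 = 228.75 ms -> 228.75 ms (2 dp)

228.75


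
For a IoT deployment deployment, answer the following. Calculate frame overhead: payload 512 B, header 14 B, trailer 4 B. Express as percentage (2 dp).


Given: payload = 512 B, header = 14 B, trailer = 4 B
Overhead bytes = header + trailer = 14 + 4 = 18
Total frame = payload + overhead = 512 + 18 = 530
Overhead % = 18 / 530 * 100 = 3.3962% -> 3.40% (2 dp)

3.40


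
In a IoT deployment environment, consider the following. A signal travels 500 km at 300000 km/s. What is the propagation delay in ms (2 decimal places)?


Given: distance = 500 km, speed = 300000 km/s
Delay = distance / speed = 500 / 300000 seconds
Delay in ms = 500 * 1000 / 300000
Delay = 1.6667 ms
Rounded to 2 dp = 1.67 ms

1.67


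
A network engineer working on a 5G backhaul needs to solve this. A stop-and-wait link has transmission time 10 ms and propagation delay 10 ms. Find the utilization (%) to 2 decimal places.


Given: Ttrans = 10 ms, Tprop = 10 ms
RTT = 2 * Tprop = 2 * 10 = 20 ms
U = Ttrans / (Ttrans + RTT)
U = 10 / (10 + 20)
U = 10 / 30 = 0.333333
U% = 33.33%

33.33


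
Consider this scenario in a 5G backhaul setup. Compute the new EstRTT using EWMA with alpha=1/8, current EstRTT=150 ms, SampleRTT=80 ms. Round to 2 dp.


Given: EstRTT = 150 ms, SampleRTT = 80 ms, alpha = 1/8
New EstRTT = (1 - alpha) * EstRTT + alpha * SampleRTT
(7/8) * 150 = 131.25
(1/8) * 80 = 10
New EstRTT = 131.25 + 10 = 141.25 ms -> 141.25 ms (2 dp)

141.25


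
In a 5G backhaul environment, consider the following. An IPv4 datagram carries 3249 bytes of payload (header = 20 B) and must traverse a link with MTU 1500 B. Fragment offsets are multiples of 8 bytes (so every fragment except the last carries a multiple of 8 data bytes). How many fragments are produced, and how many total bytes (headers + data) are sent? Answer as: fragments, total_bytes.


Max data per non-final fragment = floor((MTU - header)/8)*8 = floor((1500 - 20)/8)*8 = floor(1480/8)*8 = 1480 B
Final fragment needs no 8-byte alignment: it can carry up to MTU - header = 1480 B
Non-final fragments needed = ceil((payload - 1480) / 1480) = ceil(1769/1480) = ceil(1.1953) = 2
Number of fragments = 2 + 1 = 3
Fragment sizes (data): 2 * 1480 B + 289 B (last, 289 <= 1480 OK)
Total bytes sent = payload + n_frags * header = 3249 + 3*20 = 3249 + 60 = 3309 B

3, 3309


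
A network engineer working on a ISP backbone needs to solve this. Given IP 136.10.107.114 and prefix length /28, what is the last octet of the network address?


Given: IP = 136.10.107.114, prefix = /28
Subnet mask = 255.255.255.240
Last octet of IP: 114
Last octet of mask: 240
Network last octet = 114 AND 240 = 112

112


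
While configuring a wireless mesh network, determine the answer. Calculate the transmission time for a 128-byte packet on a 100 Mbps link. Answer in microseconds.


Given: packet = 128 bytes, bandwidth = 100 Mbps
Packet in bits = 128 * 8 = 1024 bits
Bandwidth = 100 * 10^6 = 100000000 bps
Time = 1024 / 100000000 seconds
Time in us = 1024 * 10^6 / 100000000 = 10.24

10.24


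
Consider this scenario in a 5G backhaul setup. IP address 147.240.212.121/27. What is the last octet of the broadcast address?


Given: IP = 147.240.212.121, prefix = /27
Host bits = 32 - 27 = 5
Network last octet = 121 AND mask = 96
Host part size = 2^5 - 1 = 31
Broadcast last octet = 96 OR 31 = 127

127


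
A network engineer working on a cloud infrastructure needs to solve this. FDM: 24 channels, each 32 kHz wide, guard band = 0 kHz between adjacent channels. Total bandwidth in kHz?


Given: 24 channels, 32 kHz each, guard = 0 kHz
Channel bandwidth = 24 * 32 = 768 kHz
Guard bands = 23 gaps * 0 kHz = 0 kHz
Total = 768 + 0 = 768 kHz

768


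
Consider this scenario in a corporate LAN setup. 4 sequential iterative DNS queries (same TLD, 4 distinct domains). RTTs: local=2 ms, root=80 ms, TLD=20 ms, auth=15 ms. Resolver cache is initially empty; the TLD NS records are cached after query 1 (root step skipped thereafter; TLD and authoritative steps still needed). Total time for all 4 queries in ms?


Lookup 1 (cold cache): local + root + TLD + auth = 2 + 80 + 20 + 15 = 117 ms
Lookups 2..4 (TLD NS cached -> skip root; new domain -> still ask TLD and auth): local + TLD + auth = 2 + 20 + 15 = 37 ms each
Remaining 3 lookups: 3 * 37 = 111 ms
Total = 117 + 111 = 228 ms

228


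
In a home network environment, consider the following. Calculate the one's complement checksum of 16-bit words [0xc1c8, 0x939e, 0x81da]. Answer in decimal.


Given words: [0xc1c8, 0x939e, 0x81da]
Step 1: Sum all words
Raw sum = 49608 + 37790 + 33242 = 120640
Step 2: Fold carry: (55104 + 1) = 55105
One's complement = ~55105 & 0xFFFF = 10430

10430


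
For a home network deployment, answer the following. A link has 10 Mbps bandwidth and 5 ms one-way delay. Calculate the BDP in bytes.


Given: bandwidth = 10 Mbps, delay = 5 ms
BDP in bits = 10 * 10^6 * 5 / 1000
BDP in bits = 50000
BDP in bytes = 50000 / 8 = 6250

6250


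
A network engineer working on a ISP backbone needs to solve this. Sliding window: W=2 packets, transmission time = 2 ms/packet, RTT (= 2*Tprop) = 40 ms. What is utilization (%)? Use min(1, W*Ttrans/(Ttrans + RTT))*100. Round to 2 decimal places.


Given: W = 2, Ttrans = 2 ms, RTT = 40 ms (= 2 * Tprop, Tprop = 20 ms)
Cycle time = Ttrans + RTT = 2 + 40 = 42 ms (first packet sent until its ACK returns)
W * Ttrans = 2 * 2 = 4 ms of sending per cycle
W * Ttrans / (Ttrans + RTT) = 4 / 42 = 0.095238
U = min(1, 0.095238) = 0.095238
U% = 9.52%

9.52


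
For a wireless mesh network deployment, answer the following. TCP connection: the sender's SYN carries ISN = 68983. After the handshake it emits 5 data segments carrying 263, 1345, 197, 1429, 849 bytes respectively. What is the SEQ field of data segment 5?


The SYN occupies sequence number ISN = 68983, so the first data byte is ISN + 1 = 68984.
SEQ of data segment i = (ISN + 1) + sum of payload sizes of segments 1..i-1.
Segment 1: SEQ = 68984, payload = 263 bytes
Segment 2: SEQ = 69247, payload = 1345 bytes
Segment 3: SEQ = 70592, payload = 197 bytes
Segment 4: SEQ = 70789, payload = 1429 bytes
Segment 5: SEQ = 72218, payload = 849 bytes
SEQ of segment 5 = 68984 + 263 + 1345 + 197 + 1429 = 72218

72218


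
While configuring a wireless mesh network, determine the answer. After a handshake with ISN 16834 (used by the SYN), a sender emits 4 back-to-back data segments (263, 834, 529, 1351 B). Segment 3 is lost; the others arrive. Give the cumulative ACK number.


SYN uses sequence number 16834; first data byte = ISN + 1 = 16835.
Segment 1: SEQ = 16835, len = 263 B, covers [16835, 17097]
Segment 2: SEQ = 17098, len = 834 B, covers [17098, 17931]
Segment 3: SEQ = 17932, len = 529 B, covers [17932, 18460] [LOST]
Segment 4: SEQ = 18461, len = 1351 B, covers [18461, 19811]
In-order data received: bytes [16835, 17931] (segments 1..2).
Segment 3 missing -> gap begins at byte 17932; later segments buffered out of order.
Cumulative ACK = next expected in-order byte = 16835 + 263 + 834 = 17932

17932


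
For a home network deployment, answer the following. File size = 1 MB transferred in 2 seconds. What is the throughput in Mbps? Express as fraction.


Given: file = 1 MB, time = 2 s
File in Mb = 1 * 8 = 8 Mb
Throughput = 8 / 2 Mbps
Throughput = 4 Mbps

4


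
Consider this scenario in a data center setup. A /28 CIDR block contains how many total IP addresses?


Given: CIDR prefix /28
Host bits = 32 - 28 = 4
Total addresses = 2^4 = 16

16


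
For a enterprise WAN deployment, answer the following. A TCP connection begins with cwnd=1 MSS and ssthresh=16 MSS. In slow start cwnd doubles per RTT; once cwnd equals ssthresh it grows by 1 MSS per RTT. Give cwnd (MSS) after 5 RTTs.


RTT 0: cwnd = 1 MSS (initial)
RTT 1: cwnd = 2 MSS (slow start, doubled)
RTT 2: cwnd = 4 MSS (slow start, doubled)
RTT 3: cwnd = 8 MSS (slow start, doubled)
RTT 4: cwnd = 16 MSS (slow start, doubled)
RTT 5: cwnd = 17 MSS (congestion avoidance, +1)

17


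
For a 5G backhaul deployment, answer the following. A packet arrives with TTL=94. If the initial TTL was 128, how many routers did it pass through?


Given: initial TTL = 128, received TTL = 94
Hops = initial TTL - received TTL
Hops = 128 - 94 = 34

34


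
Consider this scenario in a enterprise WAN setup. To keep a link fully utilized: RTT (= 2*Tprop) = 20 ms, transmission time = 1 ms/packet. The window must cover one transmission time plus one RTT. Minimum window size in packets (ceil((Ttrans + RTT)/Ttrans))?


Given: Ttrans = 1 ms, RTT = 20 ms (= 2 * Tprop, Tprop = 10 ms)
Time until first ACK returns = Ttrans + RTT = 1 + 20 = 21 ms
Need W * Ttrans >= Ttrans + RTT  ->  W >= (Ttrans + RTT) / Ttrans
(Ttrans + RTT) / Ttrans = 21 / 1 = 21
W_min = ceil(21) = 21

21


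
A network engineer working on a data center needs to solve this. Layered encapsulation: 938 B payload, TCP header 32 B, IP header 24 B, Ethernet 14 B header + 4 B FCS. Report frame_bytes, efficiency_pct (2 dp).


TCP segment = 938 + 32 = 970 B
IP packet = 970 + 24 = 994 B
Ethernet frame = 994 + 14 + 4 = 1012 B
Efficiency = app / frame = 938 / 1012 = 0.926877 = 92.6877% -> 92.69% (2 dp)

1012, 92.69


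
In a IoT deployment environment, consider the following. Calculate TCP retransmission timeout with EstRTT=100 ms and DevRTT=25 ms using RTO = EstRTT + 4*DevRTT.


Given: EstRTT = 100 ms, DevRTT = 25 ms
Timeout = EstRTT + 4 * DevRTT
4 * DevRTT = 4 * 25 = 100
Timeout = 100 + 100 = 200 ms

200


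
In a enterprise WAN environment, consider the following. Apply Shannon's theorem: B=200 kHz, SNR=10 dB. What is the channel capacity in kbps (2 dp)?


Given: B = 200 kHz, SNR = 10 dB
SNR linear = 10^(10/10) = 10
1 + SNR = 11
log2(11) = 3.4594316186
C = 200 * 1000 * 3.4594316186 = 691886.3237 bps
C = 691.886324 kbps -> 691.89 kbps (2 dp)

691.89


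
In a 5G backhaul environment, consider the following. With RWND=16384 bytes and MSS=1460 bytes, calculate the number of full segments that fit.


Given: RWND = 16384 bytes, MSS = 1460 bytes
Full segments = floor(RWND / MSS)
Full segments = floor(16384 / 1460)
Full segments = floor(11.2219) = 11

11


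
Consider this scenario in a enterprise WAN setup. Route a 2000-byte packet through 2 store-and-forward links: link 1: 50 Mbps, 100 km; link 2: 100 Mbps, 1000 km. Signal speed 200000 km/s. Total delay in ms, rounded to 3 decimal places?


Packet = 2000 bytes = 16000 bits. Store-and-forward: sum (t_trans + t_prop) per link.
Link 1: t_trans = 16000/(50*10^6) s = 0.3200 ms; t_prop = 100/200000 s = 0.5000 ms; subtotal = 0.8200 ms
Link 2: t_trans = 16000/(100*10^6) s = 0.1600 ms; t_prop = 1000/200000 s = 5.0000 ms; subtotal = 5.1600 ms
End-to-end = 0.8200 + 5.1600 = 5.9800 ms -> 5.980 ms (3 dp)

5.980


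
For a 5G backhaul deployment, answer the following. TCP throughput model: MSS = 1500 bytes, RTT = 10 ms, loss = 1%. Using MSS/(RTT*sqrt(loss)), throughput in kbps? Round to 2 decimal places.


Given: MSS = 1500 bytes, RTT = 10 ms, loss = 1%
RTT in seconds = 10 / 1000 = 0.01
Loss rate = 1% = 0.01
sqrt(loss) = sqrt(0.01) = 0.1
Throughput (bytes/s) = 1500 / (0.01 * 0.1) = 1500000.0000
Throughput (kbps) = 1500000.0000 * 8 / 1000 = 12000.000000 -> 12000.00 kbps (2 dp)

12000.00


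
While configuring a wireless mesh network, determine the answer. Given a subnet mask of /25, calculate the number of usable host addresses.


Given: subnet mask /25
Host bits = 32 - 25 = 7
Total addresses = 2^7 = 128
Usable hosts = 128 - 2 (network + broadcast) = 126

126


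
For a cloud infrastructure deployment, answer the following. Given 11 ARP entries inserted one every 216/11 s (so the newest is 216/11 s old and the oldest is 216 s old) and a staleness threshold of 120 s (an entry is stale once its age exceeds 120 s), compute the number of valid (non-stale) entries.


Ages are k * 216/11 s for k = 1..11 (spacing = 19.6364 s).
Entry k is valid iff k * 216/11 <= 120 iff k <= 11 * 120 / 216 = 6.1111
n_valid = floor(6.1111) = 6
(n_stale = 11 - 6 = 5)

6


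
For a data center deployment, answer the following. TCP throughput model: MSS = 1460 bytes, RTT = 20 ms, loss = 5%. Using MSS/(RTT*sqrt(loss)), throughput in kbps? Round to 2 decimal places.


Given: MSS = 1460 bytes, RTT = 20 ms, loss = 5%
RTT in seconds = 20 / 1000 = 0.02
Loss rate = 5% = 0.05
sqrt(loss) = sqrt(0.05) = 0.223606797750
Throughput (bytes/s) = 1460 / (0.02 * 0.223606797750) = 326465.9247
Throughput (kbps) = 326465.9247 * 8 / 1000 = 2611.727398 -> 2611.73 kbps (2 dp)

2611.73


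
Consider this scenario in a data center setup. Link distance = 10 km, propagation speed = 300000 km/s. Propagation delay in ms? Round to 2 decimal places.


Given: distance = 10 km, speed = 300000 km/s
Delay = distance / speed = 10 / 300000 seconds
Delay in ms = 10 * 1000 / 300000
Delay = 0.0333 ms
Rounded to 2 dp = 0.03 ms

0.03


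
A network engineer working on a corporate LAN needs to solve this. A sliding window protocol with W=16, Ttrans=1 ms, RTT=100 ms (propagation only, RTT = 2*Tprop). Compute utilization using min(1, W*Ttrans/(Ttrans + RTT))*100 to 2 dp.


Given: W = 16, Ttrans = 1 ms, RTT = 100 ms (= 2 * Tprop, Tprop = 50 ms)
Cycle time = Ttrans + RTT = 1 + 100 = 101 ms (first packet sent until its ACK returns)
W * Ttrans = 16 * 1 = 16 ms of sending per cycle
W * Ttrans / (Ttrans + RTT) = 16 / 101 = 0.158416
U = min(1, 0.158416) = 0.158416
U% = 15.84%

15.84


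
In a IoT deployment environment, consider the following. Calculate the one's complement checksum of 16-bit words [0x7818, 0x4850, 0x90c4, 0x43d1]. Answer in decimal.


Given words: [0x7818, 0x4850, 0x90c4, 0x43d1]
Step 1: Sum all words
Raw sum = 30744 + 18512 + 37060 + 17361 = 103677
Step 2: Fold carry: (38141 + 1) = 38142
One's complement = ~38142 & 0xFFFF = 27393

27393


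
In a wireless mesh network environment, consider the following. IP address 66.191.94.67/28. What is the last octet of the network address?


Given: IP = 66.191.94.67, prefix = /28
Subnet mask = 255.255.255.240
Last octet of IP: 67
Last octet of mask: 240
Network last octet = 67 AND 240 = 64

64


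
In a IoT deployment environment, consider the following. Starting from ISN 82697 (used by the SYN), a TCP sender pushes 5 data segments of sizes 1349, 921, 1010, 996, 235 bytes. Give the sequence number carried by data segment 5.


The SYN occupies sequence number ISN = 82697, so the first data byte is ISN + 1 = 82698.
SEQ of data segment i = (ISN + 1) + sum of payload sizes of segments 1..i-1.
Segment 1: SEQ = 82698, payload = 1349 bytes
Segment 2: SEQ = 84047, payload = 921 bytes
Segment 3: SEQ = 84968, payload = 1010 bytes
Segment 4: SEQ = 85978, payload = 996 bytes
Segment 5: SEQ = 86974, payload = 235 bytes
SEQ of segment 5 = 82698 + 1349 + 921 + 1010 + 996 = 86974

86974


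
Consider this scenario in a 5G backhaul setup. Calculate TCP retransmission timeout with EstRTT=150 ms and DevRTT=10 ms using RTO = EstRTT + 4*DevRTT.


Given: EstRTT = 150 ms, DevRTT = 10 ms
Timeout = EstRTT + 4 * DevRTT
4 * DevRTT = 4 * 10 = 40
Timeout = 150 + 40 = 190 ms

190


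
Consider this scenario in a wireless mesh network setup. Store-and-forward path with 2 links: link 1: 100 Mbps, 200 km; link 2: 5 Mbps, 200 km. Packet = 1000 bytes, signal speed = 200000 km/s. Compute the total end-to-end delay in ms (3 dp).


Packet = 1000 bytes = 8000 bits. Store-and-forward: sum (t_trans + t_prop) per link.
Link 1: t_trans = 8000/(100*10^6) s = 0.0800 ms; t_prop = 200/200000 s = 1.0000 ms; subtotal = 1.0800 ms
Link 2: t_trans = 8000/(5*10^6) s = 1.6000 ms; t_prop = 200/200000 s = 1.0000 ms; subtotal = 2.6000 ms
End-to-end = 1.0800 + 2.6000 = 3.6800 ms -> 3.680 ms (3 dp)

3.680


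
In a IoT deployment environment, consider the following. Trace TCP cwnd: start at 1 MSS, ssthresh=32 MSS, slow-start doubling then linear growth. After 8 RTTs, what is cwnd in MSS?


RTT 0: cwnd = 1 MSS (initial)
RTT 1: cwnd = 2 MSS (slow start, doubled)
RTT 2: cwnd = 4 MSS (slow start, doubled)
RTT 3: cwnd = 8 MSS (slow start, doubled)
RTT 4: cwnd = 16 MSS (slow start, doubled)
RTT 5: cwnd = 32 MSS (slow start, doubled)
RTT 6: cwnd = 33 MSS (congestion avoidance, +1)
RTT 7: cwnd = 34 MSS (congestion avoidance, +1)
RTT 8: cwnd = 35 MSS (congestion avoidance, +1)

35


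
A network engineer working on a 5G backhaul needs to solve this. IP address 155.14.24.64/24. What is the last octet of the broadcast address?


Given: IP = 155.14.24.64, prefix = /24
Host bits = 32 - 24 = 8
Network last octet = 64 AND mask = 0
Host part size = 2^8 - 1 = 255
Broadcast last octet = 0 OR 255 = 255

255


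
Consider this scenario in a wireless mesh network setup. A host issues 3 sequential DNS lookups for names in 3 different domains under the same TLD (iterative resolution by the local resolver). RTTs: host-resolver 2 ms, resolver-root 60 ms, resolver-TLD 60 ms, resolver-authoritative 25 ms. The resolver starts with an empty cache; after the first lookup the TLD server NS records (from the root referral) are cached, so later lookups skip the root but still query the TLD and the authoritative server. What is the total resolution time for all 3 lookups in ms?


Lookup 1 (cold cache): local + root + TLD + auth = 2 + 60 + 60 + 25 = 147 ms
Lookups 2..3 (TLD NS cached -> skip root; new domain -> still ask TLD and auth): local + TLD + auth = 2 + 60 + 25 = 87 ms each
Remaining 2 lookups: 2 * 87 = 174 ms
Total = 147 + 174 = 321 ms

321


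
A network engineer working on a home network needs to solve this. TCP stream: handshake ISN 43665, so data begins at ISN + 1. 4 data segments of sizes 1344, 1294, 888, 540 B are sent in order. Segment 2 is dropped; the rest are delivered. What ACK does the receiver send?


SYN uses sequence number 43665; first data byte = ISN + 1 = 43666.
Segment 1: SEQ = 43666, len = 1344 B, covers [43666, 45009]
Segment 2: SEQ = 45010, len = 1294 B, covers [45010, 46303] [LOST]
Segment 3: SEQ = 46304, len = 888 B, covers [46304, 47191]
Segment 4: SEQ = 47192, len = 540 B, covers [47192, 47731]
In-order data received: bytes [43666, 45009] (segments 1..1).
Segment 2 missing -> gap begins at byte 45010; later segments buffered out of order.
Cumulative ACK = next expected in-order byte = 43666 + 1344 = 45010

45010


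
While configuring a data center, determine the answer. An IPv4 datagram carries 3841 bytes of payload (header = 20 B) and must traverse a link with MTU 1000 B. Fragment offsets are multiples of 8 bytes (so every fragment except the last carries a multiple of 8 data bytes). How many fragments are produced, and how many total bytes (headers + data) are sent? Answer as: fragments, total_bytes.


Max data per non-final fragment = floor((MTU - header)/8)*8 = floor((1000 - 20)/8)*8 = floor(980/8)*8 = 976 B
Final fragment needs no 8-byte alignment: it can carry up to MTU - header = 980 B
Non-final fragments needed = ceil((payload - 980) / 976) = ceil(2861/976) = ceil(2.9314) = 3
Number of fragments = 3 + 1 = 4
Fragment sizes (data): 3 * 976 B + 913 B (last, 913 <= 980 OK)
Total bytes sent = payload + n_frags * header = 3841 + 4*20 = 3841 + 80 = 3921 B

4, 3921


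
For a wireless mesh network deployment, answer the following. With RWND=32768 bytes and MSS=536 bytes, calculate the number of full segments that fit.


Given: RWND = 32768 bytes, MSS = 536 bytes
Full segments = floor(RWND / MSS)
Full segments = floor(32768 / 536)
Full segments = floor(61.1343) = 61

61


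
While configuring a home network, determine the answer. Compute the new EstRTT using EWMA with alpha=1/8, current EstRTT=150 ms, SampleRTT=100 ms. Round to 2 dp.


Given: EstRTT = 150 ms, SampleRTT = 100 ms, alpha = 1/8
New EstRTT = (1 - alpha) * EstRTT + alpha * SampleRTT
(7/8) * 150 = 131.25
(1/8) * 100 = 12.5
New EstRTT = 131.25 + 12.5 = 143.75 ms -> 143.75 ms (2 dp)

143.75


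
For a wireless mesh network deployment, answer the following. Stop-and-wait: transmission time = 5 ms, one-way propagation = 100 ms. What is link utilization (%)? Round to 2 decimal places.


Given: Ttrans = 5 ms, Tprop = 100 ms
RTT = 2 * Tprop = 2 * 100 = 200 ms
U = Ttrans / (Ttrans + RTT)
U = 5 / (5 + 200)
U = 5 / 205 = 0.02439
U% = 2.44%

2.44


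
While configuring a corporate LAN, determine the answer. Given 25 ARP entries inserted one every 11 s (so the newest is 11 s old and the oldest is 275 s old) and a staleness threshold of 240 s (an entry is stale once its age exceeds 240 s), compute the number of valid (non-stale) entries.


Ages are k * 275/25 s for k = 1..25 (spacing = 11.0000 s).
Entry k is valid iff k * 275/25 <= 240 iff k <= 25 * 240 / 275 = 21.8182
n_valid = floor(21.8182) = 21
(n_stale = 25 - 21 = 4)

21


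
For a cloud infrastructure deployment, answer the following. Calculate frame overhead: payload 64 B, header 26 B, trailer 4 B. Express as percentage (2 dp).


Given: payload = 64 B, header = 26 B, trailer = 4 B
Overhead bytes = header + trailer = 26 + 4 = 30
Total frame = payload + overhead = 64 + 30 = 94
Overhead % = 30 / 94 * 100 = 31.9149% -> 31.91% (2 dp)

31.91


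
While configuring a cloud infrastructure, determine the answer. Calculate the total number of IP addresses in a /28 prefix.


Given: CIDR prefix /28
Host bits = 32 - 28 = 4
Total addresses = 2^4 = 16

16


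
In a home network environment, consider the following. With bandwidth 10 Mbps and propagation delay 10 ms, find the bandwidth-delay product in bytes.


Given: bandwidth = 10 Mbps, delay = 10 ms
BDP in bits = 10 * 10^6 * 10 / 1000
BDP in bits = 100000
BDP in bytes = 100000 / 8 = 12500

12500


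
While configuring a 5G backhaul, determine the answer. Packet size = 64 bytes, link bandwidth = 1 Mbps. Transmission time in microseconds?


Given: packet = 64 bytes, bandwidth = 1 Mbps
Packet in bits = 64 * 8 = 512 bits
Bandwidth = 1 * 10^6 = 1000000 bps
Time = 512 / 1000000 seconds
Time in us = 512 * 10^6 / 1000000 = 512

512


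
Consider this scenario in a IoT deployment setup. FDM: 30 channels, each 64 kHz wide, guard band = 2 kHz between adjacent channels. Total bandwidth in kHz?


Given: 30 channels, 64 kHz each, guard = 2 kHz
Channel bandwidth = 30 * 64 = 1920 kHz
Guard bands = 29 gaps * 2 kHz = 58 kHz
Total = 1920 + 58 = 1978 kHz

1978


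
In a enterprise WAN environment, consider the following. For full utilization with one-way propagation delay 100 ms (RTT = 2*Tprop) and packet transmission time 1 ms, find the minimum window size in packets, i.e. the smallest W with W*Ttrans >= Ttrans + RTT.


Given: Ttrans = 1 ms, RTT = 200 ms (= 2 * Tprop, Tprop = 100 ms)
Time until first ACK returns = Ttrans + RTT = 1 + 200 = 201 ms
Need W * Ttrans >= Ttrans + RTT  ->  W >= (Ttrans + RTT) / Ttrans
(Ttrans + RTT) / Ttrans = 201 / 1 = 201
W_min = ceil(201) = 201

201


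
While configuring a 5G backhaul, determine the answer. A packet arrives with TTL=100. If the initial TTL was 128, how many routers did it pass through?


Given: initial TTL = 128, received TTL = 100
Hops = initial TTL - received TTL
Hops = 128 - 100 = 28

28
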